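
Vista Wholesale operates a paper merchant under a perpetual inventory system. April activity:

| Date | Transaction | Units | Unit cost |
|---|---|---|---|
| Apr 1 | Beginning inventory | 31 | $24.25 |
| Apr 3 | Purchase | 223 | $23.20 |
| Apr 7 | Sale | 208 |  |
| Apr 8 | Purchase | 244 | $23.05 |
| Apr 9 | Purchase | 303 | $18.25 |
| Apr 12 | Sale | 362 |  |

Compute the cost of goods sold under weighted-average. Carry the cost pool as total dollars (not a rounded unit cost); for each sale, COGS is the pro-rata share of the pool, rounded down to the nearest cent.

After Apr 1: 31 on hand, pool $751.75 (≈ $24.2500 each)
After Apr 3: 254 on hand, pool $5,925.35 (≈ $23.3281 each)
Apr 7, sell 208: 208/254 × $5,925.35 → $4,852.25
After Apr 8: 290 on hand, pool $6,697.30 (≈ $23.0941 each)
After Apr 9: 593 on hand, pool $12,227.05 (≈ $20.6190 each)
Apr 12, sell 362: 362/593 × $12,227.05 → $7,464.06
Total COGS = $4,852.25 + $7,464.06 = $12,316.31
Ending inventory (cost pool remaining) = $4,762.99

COGS = $12,316.31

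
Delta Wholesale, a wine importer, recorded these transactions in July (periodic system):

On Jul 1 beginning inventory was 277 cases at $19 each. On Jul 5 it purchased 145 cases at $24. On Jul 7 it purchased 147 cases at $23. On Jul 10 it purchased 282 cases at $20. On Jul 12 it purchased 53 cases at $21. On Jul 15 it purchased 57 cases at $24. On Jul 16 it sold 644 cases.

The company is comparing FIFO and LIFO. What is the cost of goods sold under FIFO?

COGS = $13,624

FIFO COGS: 277 @ $19 + 145 @ $24 + 147 @ $23 + 75 @ $20 = $13,624
LIFO COGS: 57 @ $24 + 53 @ $21 + 282 @ $20 + 147 @ $23 + 105 @ $24 = $14,022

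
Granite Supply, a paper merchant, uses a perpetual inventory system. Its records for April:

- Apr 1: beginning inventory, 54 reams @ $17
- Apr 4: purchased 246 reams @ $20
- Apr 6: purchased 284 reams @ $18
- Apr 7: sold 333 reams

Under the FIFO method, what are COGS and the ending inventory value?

COGS = $6,432; ending inventory = $4,518

Apr 7, 333 sold [FIFO — oldest first]: 54 @ $17 + 246 @ $20 + 33 @ $18 = $6,432
Ending inventory: 251 @ $18 = $4,518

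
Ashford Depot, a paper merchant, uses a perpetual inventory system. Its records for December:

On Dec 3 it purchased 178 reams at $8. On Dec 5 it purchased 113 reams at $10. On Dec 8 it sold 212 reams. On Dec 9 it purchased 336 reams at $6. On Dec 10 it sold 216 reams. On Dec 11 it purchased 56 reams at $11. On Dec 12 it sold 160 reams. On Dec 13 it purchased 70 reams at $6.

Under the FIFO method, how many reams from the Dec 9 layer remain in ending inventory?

Dec 8, 212 sold [FIFO — oldest first]: 178 @ $8 + 34 @ $10 = $1,764
Dec 10, 216 sold [FIFO — oldest first]: 79 @ $10 + 137 @ $6 = $1,612
Dec 12, 160 sold [FIFO — oldest first]: 160 @ $6 = $960
Total COGS = $1,764 + $1,612 + $960 = $4,336
Ending inventory: 39 @ $6 + 56 @ $11 + 70 @ $6 = $1,270
Check: goods available $5,606 = COGS $4,336 + ending $1,270

39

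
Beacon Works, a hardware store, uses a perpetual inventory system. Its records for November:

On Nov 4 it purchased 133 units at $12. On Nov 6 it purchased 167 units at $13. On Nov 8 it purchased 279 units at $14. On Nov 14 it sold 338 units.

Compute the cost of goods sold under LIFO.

Nov 14, 338 sold [LIFO — newest first]: 279 @ $14 + 59 @ $13 = $4,673
Ending inventory: 133 @ $12 + 108 @ $13 = $3,000

COGS = $4,673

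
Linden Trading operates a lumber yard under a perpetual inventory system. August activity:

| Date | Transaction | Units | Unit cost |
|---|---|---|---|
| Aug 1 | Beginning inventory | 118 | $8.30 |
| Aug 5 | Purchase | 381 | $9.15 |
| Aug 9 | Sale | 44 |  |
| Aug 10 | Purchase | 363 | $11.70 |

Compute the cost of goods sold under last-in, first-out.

COGS = $402.60

Aug 9, 44 sold [LIFO — newest first]: 44 @ $9.15 = $402.60
Ending inventory: 118 @ $8.30 + 337 @ $9.15 + 363 @ $11.70 = $8,310.05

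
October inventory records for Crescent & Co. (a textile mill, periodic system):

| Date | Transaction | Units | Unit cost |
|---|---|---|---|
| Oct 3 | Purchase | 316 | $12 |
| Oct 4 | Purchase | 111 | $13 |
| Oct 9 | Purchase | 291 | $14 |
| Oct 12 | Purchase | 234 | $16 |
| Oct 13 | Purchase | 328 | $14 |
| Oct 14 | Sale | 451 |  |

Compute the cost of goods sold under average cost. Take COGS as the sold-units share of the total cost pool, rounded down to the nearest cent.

COGS = $6,217.10

Oct 14, sell 451: 451/1280 × $17,645.00 → $6,217.10
Ending inventory (cost pool remaining) = $11,427.90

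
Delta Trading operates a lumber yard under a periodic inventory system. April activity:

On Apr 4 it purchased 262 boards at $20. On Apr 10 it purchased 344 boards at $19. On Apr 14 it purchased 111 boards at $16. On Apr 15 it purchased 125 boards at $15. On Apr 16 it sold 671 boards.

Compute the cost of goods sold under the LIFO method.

Apr 16, 671 sold [LIFO — newest first]: 125 @ $15 + 111 @ $16 + 344 @ $19 + 91 @ $20 = $12,007
Ending inventory: 171 @ $20 = $3,420

COGS = $12,007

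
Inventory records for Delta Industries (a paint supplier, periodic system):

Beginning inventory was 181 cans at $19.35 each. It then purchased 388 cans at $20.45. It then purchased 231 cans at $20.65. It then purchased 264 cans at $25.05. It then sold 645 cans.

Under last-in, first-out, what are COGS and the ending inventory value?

Sale 1 (645) [LIFO — newest first]: 264 @ $25.05 + 231 @ $20.65 + 150 @ $20.45 = $14,450.85
Ending inventory: 181 @ $19.35 + 238 @ $20.45 = $8,369.45

COGS = $14,450.85; ending inventory = $8,369.45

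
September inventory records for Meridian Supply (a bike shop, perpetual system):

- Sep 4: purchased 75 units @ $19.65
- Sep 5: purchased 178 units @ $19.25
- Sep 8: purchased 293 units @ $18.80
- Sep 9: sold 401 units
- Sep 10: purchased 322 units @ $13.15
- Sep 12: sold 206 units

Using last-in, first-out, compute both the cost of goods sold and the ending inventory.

COGS = $10,296.30; ending inventory = $4,346.65

Sep 9, 401 sold [LIFO — newest first]: 293 @ $18.80 + 108 @ $19.25 = $7,587.40
Sep 12, 206 sold [LIFO — newest first]: 206 @ $13.15 = $2,708.90
Total COGS = $7,587.40 + $2,708.90 = $10,296.30
Ending inventory: 75 @ $19.65 + 70 @ $19.25 + 116 @ $13.15 = $4,346.65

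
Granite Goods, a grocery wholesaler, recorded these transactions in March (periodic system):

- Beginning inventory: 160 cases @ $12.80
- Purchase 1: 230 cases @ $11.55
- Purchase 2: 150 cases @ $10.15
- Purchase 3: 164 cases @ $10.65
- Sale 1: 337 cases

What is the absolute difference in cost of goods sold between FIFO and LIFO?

FIFO COGS: 160 @ $12.80 + 177 @ $11.55 = $4,092.35
LIFO COGS: 164 @ $10.65 + 150 @ $10.15 + 23 @ $11.55 = $3,534.75
Difference = |$4,092.35 − $3,534.75| = $557.60

$557.60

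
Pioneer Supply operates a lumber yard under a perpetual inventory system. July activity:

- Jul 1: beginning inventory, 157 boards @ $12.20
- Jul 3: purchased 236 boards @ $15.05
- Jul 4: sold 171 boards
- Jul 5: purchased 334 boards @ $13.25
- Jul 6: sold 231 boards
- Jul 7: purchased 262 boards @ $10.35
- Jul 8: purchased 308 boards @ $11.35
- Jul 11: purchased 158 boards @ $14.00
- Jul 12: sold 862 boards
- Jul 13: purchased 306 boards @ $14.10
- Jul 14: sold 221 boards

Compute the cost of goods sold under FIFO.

Jul 4, 171 sold [FIFO — oldest first]: 157 @ $12.20 + 14 @ $15.05 = $2,126.10
Jul 6, 231 sold [FIFO — oldest first]: 222 @ $15.05 + 9 @ $13.25 = $3,460.35
Jul 12, 862 sold [FIFO — oldest first]: 325 @ $13.25 + 262 @ $10.35 + 275 @ $11.35 = $10,139.20
Jul 14, 221 sold [FIFO — oldest first]: 33 @ $11.35 + 158 @ $14.00 + 30 @ $14.10 = $3,009.55
Total COGS = $2,126.10 + $3,460.35 + $10,139.20 + $3,009.55 = $18,735.20
Ending inventory: 276 @ $14.10 = $3,891.60
Check: goods available $22,626.80 = COGS $18,735.20 + ending $3,891.60

COGS = $18,735.20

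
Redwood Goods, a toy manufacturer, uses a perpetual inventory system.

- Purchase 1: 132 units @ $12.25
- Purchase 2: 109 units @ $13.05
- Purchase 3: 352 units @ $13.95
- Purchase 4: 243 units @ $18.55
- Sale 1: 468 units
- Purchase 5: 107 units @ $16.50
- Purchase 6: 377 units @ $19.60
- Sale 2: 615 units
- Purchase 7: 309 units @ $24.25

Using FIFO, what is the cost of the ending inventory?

Ending inventory = $12,138.45

Sale 1 (468) [FIFO — oldest first]: 132 @ $12.25 + 109 @ $13.05 + 227 @ $13.95 = $6,206.10
Sale 2 (615) [FIFO — oldest first]: 125 @ $13.95 + 243 @ $18.55 + 107 @ $16.50 + 140 @ $19.60 = $10,760.90
Total COGS = $6,206.10 + $10,760.90 = $16,967.00
Ending inventory: 237 @ $19.60 + 309 @ $24.25 = $12,138.45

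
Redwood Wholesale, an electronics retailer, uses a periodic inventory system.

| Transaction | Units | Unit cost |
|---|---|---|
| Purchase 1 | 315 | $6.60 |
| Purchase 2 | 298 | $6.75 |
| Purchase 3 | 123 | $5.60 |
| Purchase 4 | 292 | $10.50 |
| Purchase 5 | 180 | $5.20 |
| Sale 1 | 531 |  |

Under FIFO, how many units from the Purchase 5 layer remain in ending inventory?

Sale 1 (531) [FIFO — oldest first]: 315 @ $6.60 + 216 @ $6.75 = $3,537.00
Ending inventory: 82 @ $6.75 + 123 @ $5.60 + 292 @ $10.50 + 180 @ $5.20 = $5,244.30

180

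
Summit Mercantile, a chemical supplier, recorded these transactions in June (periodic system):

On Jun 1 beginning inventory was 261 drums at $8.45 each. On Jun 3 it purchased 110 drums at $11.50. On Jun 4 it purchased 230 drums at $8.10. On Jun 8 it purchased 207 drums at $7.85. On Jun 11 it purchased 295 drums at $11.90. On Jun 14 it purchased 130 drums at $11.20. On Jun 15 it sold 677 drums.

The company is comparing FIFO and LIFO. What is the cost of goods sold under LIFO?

COGS = $6,955.95

FIFO COGS: 261 @ $8.45 + 110 @ $11.50 + 230 @ $8.10 + 76 @ $7.85 = $5,930.05
LIFO COGS: 130 @ $11.20 + 295 @ $11.90 + 207 @ $7.85 + 45 @ $8.10 = $6,955.95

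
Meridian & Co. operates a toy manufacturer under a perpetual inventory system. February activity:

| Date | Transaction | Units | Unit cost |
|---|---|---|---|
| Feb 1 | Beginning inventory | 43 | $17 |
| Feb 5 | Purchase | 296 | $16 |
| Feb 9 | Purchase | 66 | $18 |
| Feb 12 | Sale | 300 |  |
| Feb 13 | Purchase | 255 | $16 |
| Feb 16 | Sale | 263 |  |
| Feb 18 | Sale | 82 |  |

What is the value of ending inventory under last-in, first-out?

Ending inventory = $255

Feb 12, 300 sold [LIFO — newest first]: 66 @ $18 + 234 @ $16 = $4,932
Feb 16, 263 sold [LIFO — newest first]: 255 @ $16 + 8 @ $16 = $4,208
Feb 18, 82 sold [LIFO — newest first]: 54 @ $16 + 28 @ $17 = $1,340
Total COGS = $4,932 + $4,208 + $1,340 = $10,480
Ending inventory: 15 @ $17 = $255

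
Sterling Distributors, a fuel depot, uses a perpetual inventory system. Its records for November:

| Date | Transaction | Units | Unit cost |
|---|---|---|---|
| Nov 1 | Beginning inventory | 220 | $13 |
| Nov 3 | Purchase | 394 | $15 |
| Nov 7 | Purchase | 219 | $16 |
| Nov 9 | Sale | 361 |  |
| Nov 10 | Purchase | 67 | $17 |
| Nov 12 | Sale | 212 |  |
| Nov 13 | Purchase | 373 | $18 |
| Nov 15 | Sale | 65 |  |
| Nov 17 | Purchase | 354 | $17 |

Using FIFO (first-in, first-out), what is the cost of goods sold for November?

Nov 9, 361 sold [FIFO — oldest first]: 220 @ $13 + 141 @ $15 = $4,975
Nov 12, 212 sold [FIFO — oldest first]: 212 @ $15 = $3,180
Nov 15, 65 sold [FIFO — oldest first]: 41 @ $15 + 24 @ $16 = $999
Total COGS = $4,975 + $3,180 + $999 = $9,154
Ending inventory: 195 @ $16 + 67 @ $17 + 373 @ $18 + 354 @ $17 = $16,991

COGS = $9,154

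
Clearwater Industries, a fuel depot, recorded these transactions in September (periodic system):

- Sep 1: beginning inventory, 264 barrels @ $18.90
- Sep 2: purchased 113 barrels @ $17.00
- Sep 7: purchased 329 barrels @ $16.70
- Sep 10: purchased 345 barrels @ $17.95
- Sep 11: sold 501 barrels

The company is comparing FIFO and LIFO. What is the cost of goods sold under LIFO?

COGS = $8,797.95

FIFO COGS: 264 @ $18.90 + 113 @ $17.00 + 124 @ $16.70 = $8,981.40
LIFO COGS: 345 @ $17.95 + 156 @ $16.70 = $8,797.95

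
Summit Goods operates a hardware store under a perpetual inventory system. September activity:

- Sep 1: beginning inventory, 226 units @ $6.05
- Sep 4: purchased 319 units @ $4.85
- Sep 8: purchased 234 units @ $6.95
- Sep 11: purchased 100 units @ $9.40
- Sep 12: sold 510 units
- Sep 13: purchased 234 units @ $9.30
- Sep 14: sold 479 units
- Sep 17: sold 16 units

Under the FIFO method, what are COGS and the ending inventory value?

COGS = $6,652.55; ending inventory = $1,004.40

Sep 12, 510 sold [FIFO — oldest first]: 226 @ $6.05 + 284 @ $4.85 = $2,744.70
Sep 14, 479 sold [FIFO — oldest first]: 35 @ $4.85 + 234 @ $6.95 + 100 @ $9.40 + 110 @ $9.30 = $3,759.05
Sep 17, 16 sold [FIFO — oldest first]: 16 @ $9.30 = $148.80
Total COGS = $2,744.70 + $3,759.05 + $148.80 = $6,652.55
Ending inventory: 108 @ $9.30 = $1,004.40
Check: goods available $7,656.95 = COGS $6,652.55 + ending $1,004.40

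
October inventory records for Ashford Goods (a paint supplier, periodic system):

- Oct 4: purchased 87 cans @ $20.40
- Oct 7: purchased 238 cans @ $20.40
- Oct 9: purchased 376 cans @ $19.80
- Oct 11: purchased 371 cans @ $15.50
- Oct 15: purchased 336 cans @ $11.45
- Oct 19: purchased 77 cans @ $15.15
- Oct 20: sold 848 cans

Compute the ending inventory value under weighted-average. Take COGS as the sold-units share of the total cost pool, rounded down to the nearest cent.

Ending inventory = $10,654.87

Oct 20, sell 848: 848/1485 × $24,839.05 → $14,184.18
Ending inventory (cost pool remaining) = $10,654.87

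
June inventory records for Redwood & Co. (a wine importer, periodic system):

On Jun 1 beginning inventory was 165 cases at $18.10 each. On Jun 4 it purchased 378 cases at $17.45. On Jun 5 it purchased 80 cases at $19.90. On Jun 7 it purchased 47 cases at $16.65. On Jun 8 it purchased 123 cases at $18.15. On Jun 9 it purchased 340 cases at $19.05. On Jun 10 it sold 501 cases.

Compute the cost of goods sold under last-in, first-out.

COGS = $9,342.15

Jun 10, 501 sold [LIFO — newest first]: 340 @ $19.05 + 123 @ $18.15 + 38 @ $16.65 = $9,342.15
Ending inventory: 165 @ $18.10 + 378 @ $17.45 + 80 @ $19.90 + 9 @ $16.65 = $11,324.45
Check: goods available $20,666.60 = COGS $9,342.15 + ending $11,324.45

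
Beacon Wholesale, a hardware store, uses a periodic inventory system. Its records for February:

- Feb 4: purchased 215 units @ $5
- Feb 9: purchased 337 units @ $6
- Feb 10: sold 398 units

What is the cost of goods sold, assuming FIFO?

Feb 10, 398 sold [FIFO — oldest first]: 215 @ $5 + 183 @ $6 = $2,173
Ending inventory: 154 @ $6 = $924
Check: goods available $3,097 = COGS $2,173 + ending $924

COGS = $2,173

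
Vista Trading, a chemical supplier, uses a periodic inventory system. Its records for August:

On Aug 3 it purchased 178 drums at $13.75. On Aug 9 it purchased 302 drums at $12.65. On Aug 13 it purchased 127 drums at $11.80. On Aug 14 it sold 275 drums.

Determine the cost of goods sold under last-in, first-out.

COGS = $3,370.80

Aug 14, 275 sold [LIFO — newest first]: 127 @ $11.80 + 148 @ $12.65 = $3,370.80
Ending inventory: 178 @ $13.75 + 154 @ $12.65 = $4,395.60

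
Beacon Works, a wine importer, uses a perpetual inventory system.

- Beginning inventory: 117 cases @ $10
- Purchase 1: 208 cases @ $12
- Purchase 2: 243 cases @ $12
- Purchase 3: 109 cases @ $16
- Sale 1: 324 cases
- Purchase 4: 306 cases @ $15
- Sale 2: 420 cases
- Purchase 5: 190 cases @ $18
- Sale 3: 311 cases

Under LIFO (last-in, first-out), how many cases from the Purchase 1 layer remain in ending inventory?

Sale 1 (324) [LIFO — newest first]: 109 @ $16 + 215 @ $12 = $4,324
Sale 2 (420) [LIFO — newest first]: 306 @ $15 + 28 @ $12 + 86 @ $12 = $5,958
Sale 3 (311) [LIFO — newest first]: 190 @ $18 + 121 @ $12 = $4,872
Total COGS = $4,324 + $5,958 + $4,872 = $15,154
Ending inventory: 117 @ $10 + 1 @ $12 = $1,182
Check: goods available $16,336 = COGS $15,154 + ending $1,182

1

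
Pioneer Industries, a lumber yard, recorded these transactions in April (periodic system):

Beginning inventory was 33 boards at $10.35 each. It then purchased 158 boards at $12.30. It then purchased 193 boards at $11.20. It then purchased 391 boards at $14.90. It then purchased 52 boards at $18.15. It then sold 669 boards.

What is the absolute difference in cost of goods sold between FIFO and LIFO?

$644.15

FIFO COGS: 33 @ $10.35 + 158 @ $12.30 + 193 @ $11.20 + 285 @ $14.90 = $8,693.05
LIFO COGS: 52 @ $18.15 + 391 @ $14.90 + 193 @ $11.20 + 33 @ $12.30 = $9,337.20
Difference = |$8,693.05 − $9,337.20| = $644.15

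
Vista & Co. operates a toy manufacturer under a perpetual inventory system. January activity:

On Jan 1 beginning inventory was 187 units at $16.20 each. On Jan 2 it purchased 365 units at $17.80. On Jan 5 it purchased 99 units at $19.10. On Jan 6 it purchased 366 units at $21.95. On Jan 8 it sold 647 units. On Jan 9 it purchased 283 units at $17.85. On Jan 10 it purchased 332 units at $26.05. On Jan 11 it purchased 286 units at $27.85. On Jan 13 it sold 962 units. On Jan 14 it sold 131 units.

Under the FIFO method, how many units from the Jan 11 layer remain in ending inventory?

178

Jan 8, 647 sold [FIFO — oldest first]: 187 @ $16.20 + 365 @ $17.80 + 95 @ $19.10 = $11,340.90
Jan 13, 962 sold [FIFO — oldest first]: 4 @ $19.10 + 366 @ $21.95 + 283 @ $17.85 + 309 @ $26.05 = $21,211.10
Jan 14, 131 sold [FIFO — oldest first]: 23 @ $26.05 + 108 @ $27.85 = $3,606.95
Total COGS = $11,340.90 + $21,211.10 + $3,606.95 = $36,158.95
Ending inventory: 178 @ $27.85 = $4,957.30
Check: goods available $41,116.25 = COGS $36,158.95 + ending $4,957.30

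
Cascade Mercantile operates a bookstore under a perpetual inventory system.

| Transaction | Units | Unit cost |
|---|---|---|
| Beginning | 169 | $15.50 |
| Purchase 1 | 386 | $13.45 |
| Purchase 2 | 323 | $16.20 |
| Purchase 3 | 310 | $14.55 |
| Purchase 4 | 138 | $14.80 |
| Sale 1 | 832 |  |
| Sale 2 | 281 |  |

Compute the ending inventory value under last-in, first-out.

Ending inventory = $3,211.30

Sale 1 (832) [LIFO — newest first]: 138 @ $14.80 + 310 @ $14.55 + 323 @ $16.20 + 61 @ $13.45 = $12,605.95
Sale 2 (281) [LIFO — newest first]: 281 @ $13.45 = $3,779.45
Total COGS = $12,605.95 + $3,779.45 = $16,385.40
Ending inventory: 169 @ $15.50 + 44 @ $13.45 = $3,211.30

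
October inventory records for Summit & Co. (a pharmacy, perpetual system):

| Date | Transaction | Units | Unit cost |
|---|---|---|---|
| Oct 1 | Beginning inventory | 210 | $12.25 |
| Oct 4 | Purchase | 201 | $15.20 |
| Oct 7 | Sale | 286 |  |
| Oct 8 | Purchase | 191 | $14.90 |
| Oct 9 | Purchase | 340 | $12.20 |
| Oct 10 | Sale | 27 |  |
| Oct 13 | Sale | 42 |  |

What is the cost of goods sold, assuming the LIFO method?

COGS = $4,938.25

Oct 7, 286 sold [LIFO — newest first]: 201 @ $15.20 + 85 @ $12.25 = $4,096.45
Oct 10, 27 sold [LIFO — newest first]: 27 @ $12.20 = $329.40
Oct 13, 42 sold [LIFO — newest first]: 42 @ $12.20 = $512.40
Total COGS = $4,096.45 + $329.40 + $512.40 = $4,938.25
Ending inventory: 125 @ $12.25 + 191 @ $14.90 + 271 @ $12.20 = $7,683.35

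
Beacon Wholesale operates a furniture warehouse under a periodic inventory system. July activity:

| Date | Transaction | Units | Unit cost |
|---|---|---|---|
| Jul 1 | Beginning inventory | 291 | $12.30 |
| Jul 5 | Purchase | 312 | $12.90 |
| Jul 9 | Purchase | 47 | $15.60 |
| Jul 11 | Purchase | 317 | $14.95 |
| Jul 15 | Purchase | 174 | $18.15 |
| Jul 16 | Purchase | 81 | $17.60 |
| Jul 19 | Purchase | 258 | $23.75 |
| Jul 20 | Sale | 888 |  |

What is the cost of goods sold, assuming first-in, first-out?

COGS = $11,895.40

Jul 20, 888 sold [FIFO — oldest first]: 291 @ $12.30 + 312 @ $12.90 + 47 @ $15.60 + 238 @ $14.95 = $11,895.40
Ending inventory: 79 @ $14.95 + 174 @ $18.15 + 81 @ $17.60 + 258 @ $23.75 = $11,892.25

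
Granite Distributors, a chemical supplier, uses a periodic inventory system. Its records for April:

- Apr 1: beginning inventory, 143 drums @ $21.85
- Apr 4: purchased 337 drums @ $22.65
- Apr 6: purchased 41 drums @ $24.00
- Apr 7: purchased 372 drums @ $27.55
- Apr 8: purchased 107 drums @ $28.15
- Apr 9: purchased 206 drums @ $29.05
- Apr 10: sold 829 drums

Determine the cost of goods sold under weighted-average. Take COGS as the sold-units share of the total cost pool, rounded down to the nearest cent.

Apr 10, sell 829: 829/1206 × $30,986.55 → $21,300.04
Ending inventory (cost pool remaining) = $9,686.51
Check: goods available $30,986.55 = COGS $21,300.04 + ending $9,686.51

COGS = $21,300.04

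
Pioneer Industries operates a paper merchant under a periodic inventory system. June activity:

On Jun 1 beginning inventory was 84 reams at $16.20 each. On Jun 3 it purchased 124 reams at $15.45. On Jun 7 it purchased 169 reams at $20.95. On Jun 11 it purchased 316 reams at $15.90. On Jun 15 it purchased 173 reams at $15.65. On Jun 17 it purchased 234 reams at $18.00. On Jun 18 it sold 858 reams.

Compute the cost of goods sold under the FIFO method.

COGS = $14,423.80

Jun 18, 858 sold [FIFO — oldest first]: 84 @ $16.20 + 124 @ $15.45 + 169 @ $20.95 + 316 @ $15.90 + 165 @ $15.65 = $14,423.80
Ending inventory: 8 @ $15.65 + 234 @ $18.00 = $4,337.20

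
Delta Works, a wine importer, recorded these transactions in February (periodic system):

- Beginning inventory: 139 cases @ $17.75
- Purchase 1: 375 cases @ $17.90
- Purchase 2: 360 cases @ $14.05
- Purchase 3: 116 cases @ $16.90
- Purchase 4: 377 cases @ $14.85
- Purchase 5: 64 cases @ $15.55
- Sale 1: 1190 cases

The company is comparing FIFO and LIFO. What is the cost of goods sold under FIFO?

FIFO COGS: 139 @ $17.75 + 375 @ $17.90 + 360 @ $14.05 + 116 @ $16.90 + 200 @ $14.85 = $19,168.15
LIFO COGS: 64 @ $15.55 + 377 @ $14.85 + 116 @ $16.90 + 360 @ $14.05 + 273 @ $17.90 = $18,498.75

COGS = $19,168.15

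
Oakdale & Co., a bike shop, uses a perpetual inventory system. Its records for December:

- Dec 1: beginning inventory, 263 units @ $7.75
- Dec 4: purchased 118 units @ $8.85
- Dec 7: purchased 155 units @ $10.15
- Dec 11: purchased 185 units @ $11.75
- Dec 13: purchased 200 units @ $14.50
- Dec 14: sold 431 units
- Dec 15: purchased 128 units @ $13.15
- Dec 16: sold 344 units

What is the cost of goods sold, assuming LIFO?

COGS = $9,277.15

Dec 14, 431 sold [LIFO — newest first]: 200 @ $14.50 + 185 @ $11.75 + 46 @ $10.15 = $5,540.65
Dec 16, 344 sold [LIFO — newest first]: 128 @ $13.15 + 109 @ $10.15 + 107 @ $8.85 = $3,736.50
Total COGS = $5,540.65 + $3,736.50 = $9,277.15
Ending inventory: 263 @ $7.75 + 11 @ $8.85 = $2,135.60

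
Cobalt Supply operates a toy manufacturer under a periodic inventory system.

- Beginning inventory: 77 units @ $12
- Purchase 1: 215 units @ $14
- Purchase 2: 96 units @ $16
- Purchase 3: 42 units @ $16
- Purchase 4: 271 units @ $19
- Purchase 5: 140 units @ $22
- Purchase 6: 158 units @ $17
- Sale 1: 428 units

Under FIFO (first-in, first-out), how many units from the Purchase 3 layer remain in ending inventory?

2

Sale 1 (428) [FIFO — oldest first]: 77 @ $12 + 215 @ $14 + 96 @ $16 + 40 @ $16 = $6,110
Ending inventory: 2 @ $16 + 271 @ $19 + 140 @ $22 + 158 @ $17 = $10,947
Check: goods available $17,057 = COGS $6,110 + ending $10,947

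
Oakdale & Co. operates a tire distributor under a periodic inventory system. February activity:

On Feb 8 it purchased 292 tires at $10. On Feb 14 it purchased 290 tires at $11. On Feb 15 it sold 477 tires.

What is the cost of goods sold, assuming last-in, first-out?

COGS = $5,060

Feb 15, 477 sold [LIFO — newest first]: 290 @ $11 + 187 @ $10 = $5,060
Ending inventory: 105 @ $10 = $1,050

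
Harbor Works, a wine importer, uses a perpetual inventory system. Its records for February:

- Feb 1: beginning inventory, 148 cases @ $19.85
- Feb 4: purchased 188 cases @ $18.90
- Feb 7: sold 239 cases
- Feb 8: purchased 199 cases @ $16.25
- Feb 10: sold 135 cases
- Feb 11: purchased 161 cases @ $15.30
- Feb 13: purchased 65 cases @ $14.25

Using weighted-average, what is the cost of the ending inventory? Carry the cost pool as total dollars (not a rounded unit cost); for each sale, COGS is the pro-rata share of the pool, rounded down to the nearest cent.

After Feb 1: 148 on hand, pool $2,937.80 (≈ $19.8500 each)
After Feb 4: 336 on hand, pool $6,491.00 (≈ $19.3185 each)
Feb 7, sell 239: 239/336 × $6,491.00 → $4,617.11
After Feb 8: 296 on hand, pool $5,107.64 (≈ $17.2555 each)
Feb 10, sell 135: 135/296 × $5,107.64 → $2,329.49
After Feb 11: 322 on hand, pool $5,241.45 (≈ $16.2778 each)
After Feb 13: 387 on hand, pool $6,167.70 (≈ $15.9372 each)
Total COGS = $4,617.11 + $2,329.49 = $6,946.60
Ending inventory (cost pool remaining) = $6,167.70

Ending inventory = $6,167.70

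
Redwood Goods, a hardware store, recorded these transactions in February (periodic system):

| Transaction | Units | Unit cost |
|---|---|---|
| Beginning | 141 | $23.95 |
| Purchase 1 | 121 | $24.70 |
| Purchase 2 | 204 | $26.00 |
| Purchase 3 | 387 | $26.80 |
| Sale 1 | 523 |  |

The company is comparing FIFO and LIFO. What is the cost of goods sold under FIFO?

FIFO COGS: 141 @ $23.95 + 121 @ $24.70 + 204 @ $26.00 + 57 @ $26.80 = $13,197.25
LIFO COGS: 387 @ $26.80 + 136 @ $26.00 = $13,907.60

COGS = $13,197.25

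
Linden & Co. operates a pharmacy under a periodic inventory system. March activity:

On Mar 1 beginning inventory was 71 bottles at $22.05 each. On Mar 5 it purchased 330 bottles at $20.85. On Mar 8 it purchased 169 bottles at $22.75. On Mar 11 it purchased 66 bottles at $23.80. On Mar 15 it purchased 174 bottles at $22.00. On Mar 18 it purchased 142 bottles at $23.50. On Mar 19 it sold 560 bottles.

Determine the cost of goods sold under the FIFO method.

Mar 19, 560 sold [FIFO — oldest first]: 71 @ $22.05 + 330 @ $20.85 + 159 @ $22.75 = $12,063.30
Ending inventory: 10 @ $22.75 + 66 @ $23.80 + 174 @ $22.00 + 142 @ $23.50 = $8,963.30
Check: goods available $21,026.60 = COGS $12,063.30 + ending $8,963.30

COGS = $12,063.30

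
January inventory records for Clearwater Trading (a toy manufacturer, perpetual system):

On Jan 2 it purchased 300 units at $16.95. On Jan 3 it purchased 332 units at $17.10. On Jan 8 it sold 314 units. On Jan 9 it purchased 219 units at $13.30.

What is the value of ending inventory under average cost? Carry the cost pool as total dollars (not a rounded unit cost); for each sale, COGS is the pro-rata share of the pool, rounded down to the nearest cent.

Ending inventory = $8,327.86

After Jan 2: 300 on hand, pool $5,085.00 (≈ $16.9500 each)
After Jan 3: 632 on hand, pool $10,762.20 (≈ $17.0288 each)
Jan 8, sell 314: 314/632 × $10,762.20 → $5,347.04
After Jan 9: 537 on hand, pool $8,327.86 (≈ $15.5081 each)
Ending inventory (cost pool remaining) = $8,327.86
Check: goods available $13,674.90 = COGS $5,347.04 + ending $8,327.86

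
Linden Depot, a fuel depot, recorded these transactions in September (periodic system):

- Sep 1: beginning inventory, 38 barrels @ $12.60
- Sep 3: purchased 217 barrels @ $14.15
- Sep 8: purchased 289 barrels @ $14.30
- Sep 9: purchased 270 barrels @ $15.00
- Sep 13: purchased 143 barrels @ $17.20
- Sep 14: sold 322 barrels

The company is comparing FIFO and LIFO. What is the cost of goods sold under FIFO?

FIFO COGS: 38 @ $12.60 + 217 @ $14.15 + 67 @ $14.30 = $4,507.45
LIFO COGS: 143 @ $17.20 + 179 @ $15.00 = $5,144.60

COGS = $4,507.45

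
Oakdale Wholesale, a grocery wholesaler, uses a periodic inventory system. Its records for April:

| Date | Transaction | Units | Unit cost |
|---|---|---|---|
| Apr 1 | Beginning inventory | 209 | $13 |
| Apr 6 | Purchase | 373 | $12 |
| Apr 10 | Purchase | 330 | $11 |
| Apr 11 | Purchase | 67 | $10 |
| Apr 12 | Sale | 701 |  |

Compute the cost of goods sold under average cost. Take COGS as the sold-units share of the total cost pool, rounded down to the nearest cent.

COGS = $8,229.41

Apr 12, sell 701: 701/979 × $11,493.00 → $8,229.41
Ending inventory (cost pool remaining) = $3,263.59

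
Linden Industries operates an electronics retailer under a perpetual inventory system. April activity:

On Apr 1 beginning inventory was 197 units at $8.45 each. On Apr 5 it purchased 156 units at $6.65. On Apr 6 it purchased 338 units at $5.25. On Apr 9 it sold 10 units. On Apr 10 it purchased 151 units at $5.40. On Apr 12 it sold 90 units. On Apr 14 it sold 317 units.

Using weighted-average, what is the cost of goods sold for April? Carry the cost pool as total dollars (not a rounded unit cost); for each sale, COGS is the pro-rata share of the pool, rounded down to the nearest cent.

COGS = $2,621.81

After Apr 1: 197 on hand, pool $1,664.65 (≈ $8.4500 each)
After Apr 5: 353 on hand, pool $2,702.05 (≈ $7.6545 each)
After Apr 6: 691 on hand, pool $4,476.55 (≈ $6.4784 each)
Apr 9, sell 10: 10/691 × $4,476.55 → $64.78
After Apr 10: 832 on hand, pool $5,227.17 (≈ $6.2827 each)
Apr 12, sell 90: 90/832 × $5,227.17 → $565.43
Apr 14, sell 317: 317/742 × $4,661.74 → $1,991.60
Total COGS = $64.78 + $565.43 + $1,991.60 = $2,621.81
Ending inventory (cost pool remaining) = $2,670.14
Check: goods available $5,291.95 = COGS $2,621.81 + ending $2,670.14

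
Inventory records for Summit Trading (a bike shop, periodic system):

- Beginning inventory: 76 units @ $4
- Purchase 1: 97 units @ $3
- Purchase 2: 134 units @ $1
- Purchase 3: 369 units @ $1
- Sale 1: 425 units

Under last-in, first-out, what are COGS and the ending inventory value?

COGS = $425; ending inventory = $673

Sale 1 (425) [LIFO — newest first]: 369 @ $1 + 56 @ $1 = $425
Ending inventory: 76 @ $4 + 97 @ $3 + 78 @ $1 = $673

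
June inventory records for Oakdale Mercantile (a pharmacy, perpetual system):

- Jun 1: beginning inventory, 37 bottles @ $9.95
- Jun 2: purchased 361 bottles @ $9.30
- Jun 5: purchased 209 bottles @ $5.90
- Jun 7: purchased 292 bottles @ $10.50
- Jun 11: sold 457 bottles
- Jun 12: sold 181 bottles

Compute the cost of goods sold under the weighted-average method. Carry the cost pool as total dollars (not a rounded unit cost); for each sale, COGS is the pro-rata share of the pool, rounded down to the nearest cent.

COGS = $5,694.84

After Jun 1: 37 on hand, pool $368.15 (≈ $9.9500 each)
After Jun 2: 398 on hand, pool $3,725.45 (≈ $9.3604 each)
After Jun 5: 607 on hand, pool $4,958.55 (≈ $8.1689 each)
After Jun 7: 899 on hand, pool $8,024.55 (≈ $8.9261 each)
Jun 11, sell 457: 457/899 × $8,024.55 → $4,079.22
Jun 12, sell 181: 181/442 × $3,945.33 → $1,615.62
Total COGS = $4,079.22 + $1,615.62 = $5,694.84
Ending inventory (cost pool remaining) = $2,329.71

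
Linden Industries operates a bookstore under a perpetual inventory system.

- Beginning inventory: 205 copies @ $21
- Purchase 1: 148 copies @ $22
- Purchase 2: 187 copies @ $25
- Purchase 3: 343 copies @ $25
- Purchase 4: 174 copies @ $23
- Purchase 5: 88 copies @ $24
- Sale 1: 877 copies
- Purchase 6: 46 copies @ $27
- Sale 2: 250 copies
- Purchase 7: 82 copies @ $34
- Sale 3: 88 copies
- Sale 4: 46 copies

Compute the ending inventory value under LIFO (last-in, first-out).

Ending inventory = $252

Sale 1 (877) [LIFO — newest first]: 88 @ $24 + 174 @ $23 + 343 @ $25 + 187 @ $25 + 85 @ $22 = $21,234
Sale 2 (250) [LIFO — newest first]: 46 @ $27 + 63 @ $22 + 141 @ $21 = $5,589
Sale 3 (88) [LIFO — newest first]: 82 @ $34 + 6 @ $21 = $2,914
Sale 4 (46) [LIFO — newest first]: 46 @ $21 = $966
Total COGS = $21,234 + $5,589 + $2,914 + $966 = $30,703
Ending inventory: 12 @ $21 = $252
Check: goods available $30,955 = COGS $30,703 + ending $252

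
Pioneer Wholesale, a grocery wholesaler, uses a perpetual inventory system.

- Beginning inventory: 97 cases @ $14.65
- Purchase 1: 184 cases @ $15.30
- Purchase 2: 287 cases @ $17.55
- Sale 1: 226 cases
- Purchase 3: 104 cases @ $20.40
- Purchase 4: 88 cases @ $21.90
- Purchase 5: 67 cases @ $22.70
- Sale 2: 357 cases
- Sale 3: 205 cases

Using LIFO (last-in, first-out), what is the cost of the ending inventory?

Ending inventory = $571.35

Sale 1 (226) [LIFO — newest first]: 226 @ $17.55 = $3,966.30
Sale 2 (357) [LIFO — newest first]: 67 @ $22.70 + 88 @ $21.90 + 104 @ $20.40 + 61 @ $17.55 + 37 @ $15.30 = $7,206.35
Sale 3 (205) [LIFO — newest first]: 147 @ $15.30 + 58 @ $14.65 = $3,098.80
Total COGS = $3,966.30 + $7,206.35 + $3,098.80 = $14,271.45
Ending inventory: 39 @ $14.65 = $571.35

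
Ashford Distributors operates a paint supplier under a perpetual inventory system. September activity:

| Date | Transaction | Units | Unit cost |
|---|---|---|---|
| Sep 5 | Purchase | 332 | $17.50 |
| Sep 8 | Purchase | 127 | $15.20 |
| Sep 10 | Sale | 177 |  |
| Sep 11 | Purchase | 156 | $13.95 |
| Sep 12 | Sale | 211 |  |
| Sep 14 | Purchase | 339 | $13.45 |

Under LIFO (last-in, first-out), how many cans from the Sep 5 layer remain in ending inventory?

Sep 10, 177 sold [LIFO — newest first]: 127 @ $15.20 + 50 @ $17.50 = $2,805.40
Sep 12, 211 sold [LIFO — newest first]: 156 @ $13.95 + 55 @ $17.50 = $3,138.70
Total COGS = $2,805.40 + $3,138.70 = $5,944.10
Ending inventory: 227 @ $17.50 + 339 @ $13.45 = $8,532.05
Check: goods available $14,476.15 = COGS $5,944.10 + ending $8,532.05

227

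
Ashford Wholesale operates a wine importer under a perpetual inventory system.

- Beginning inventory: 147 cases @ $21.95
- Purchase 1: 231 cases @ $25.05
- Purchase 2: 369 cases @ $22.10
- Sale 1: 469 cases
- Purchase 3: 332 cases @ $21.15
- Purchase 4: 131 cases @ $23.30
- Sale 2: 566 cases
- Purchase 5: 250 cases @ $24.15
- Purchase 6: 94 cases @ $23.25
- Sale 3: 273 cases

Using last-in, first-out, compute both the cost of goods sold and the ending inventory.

COGS = $29,822.50; ending inventory = $5,642.70

Sale 1 (469) [LIFO — newest first]: 369 @ $22.10 + 100 @ $25.05 = $10,659.90
Sale 2 (566) [LIFO — newest first]: 131 @ $23.30 + 332 @ $21.15 + 103 @ $25.05 = $12,654.25
Sale 3 (273) [LIFO — newest first]: 94 @ $23.25 + 179 @ $24.15 = $6,508.35
Total COGS = $10,659.90 + $12,654.25 + $6,508.35 = $29,822.50
Ending inventory: 147 @ $21.95 + 28 @ $25.05 + 71 @ $24.15 = $5,642.70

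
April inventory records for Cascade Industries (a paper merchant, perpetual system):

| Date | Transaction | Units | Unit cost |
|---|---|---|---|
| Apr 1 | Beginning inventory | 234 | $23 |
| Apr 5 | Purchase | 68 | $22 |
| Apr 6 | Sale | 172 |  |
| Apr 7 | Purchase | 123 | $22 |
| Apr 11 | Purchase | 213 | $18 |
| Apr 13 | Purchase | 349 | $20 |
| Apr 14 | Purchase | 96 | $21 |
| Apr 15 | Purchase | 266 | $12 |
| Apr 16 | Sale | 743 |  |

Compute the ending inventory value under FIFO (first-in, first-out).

Ending inventory = $6,648

Apr 6, 172 sold [FIFO — oldest first]: 172 @ $23 = $3,956
Apr 16, 743 sold [FIFO — oldest first]: 62 @ $23 + 68 @ $22 + 123 @ $22 + 213 @ $18 + 277 @ $20 = $15,002
Total COGS = $3,956 + $15,002 = $18,958
Ending inventory: 72 @ $20 + 96 @ $21 + 266 @ $12 = $6,648
Check: goods available $25,606 = COGS $18,958 + ending $6,648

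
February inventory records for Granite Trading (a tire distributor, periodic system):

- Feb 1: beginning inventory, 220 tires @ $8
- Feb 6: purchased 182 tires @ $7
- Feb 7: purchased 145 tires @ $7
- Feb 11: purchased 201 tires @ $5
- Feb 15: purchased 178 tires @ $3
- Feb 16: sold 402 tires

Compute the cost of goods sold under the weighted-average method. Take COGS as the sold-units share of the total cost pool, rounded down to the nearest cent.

Feb 16, sell 402: 402/926 × $5,588.00 → $2,425.89
Ending inventory (cost pool remaining) = $3,162.11

COGS = $2,425.89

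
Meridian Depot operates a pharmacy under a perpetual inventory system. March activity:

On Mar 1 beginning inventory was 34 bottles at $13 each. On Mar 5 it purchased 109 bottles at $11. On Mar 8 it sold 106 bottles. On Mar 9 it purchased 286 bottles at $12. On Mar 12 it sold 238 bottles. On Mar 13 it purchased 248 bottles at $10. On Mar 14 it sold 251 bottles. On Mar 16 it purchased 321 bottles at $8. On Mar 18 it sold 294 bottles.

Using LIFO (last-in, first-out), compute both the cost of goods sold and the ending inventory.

Mar 8, 106 sold [LIFO — newest first]: 106 @ $11 = $1,166
Mar 12, 238 sold [LIFO — newest first]: 238 @ $12 = $2,856
Mar 14, 251 sold [LIFO — newest first]: 248 @ $10 + 3 @ $12 = $2,516
Mar 18, 294 sold [LIFO — newest first]: 294 @ $8 = $2,352
Total COGS = $1,166 + $2,856 + $2,516 + $2,352 = $8,890
Ending inventory: 34 @ $13 + 3 @ $11 + 45 @ $12 + 27 @ $8 = $1,231

COGS = $8,890; ending inventory = $1,231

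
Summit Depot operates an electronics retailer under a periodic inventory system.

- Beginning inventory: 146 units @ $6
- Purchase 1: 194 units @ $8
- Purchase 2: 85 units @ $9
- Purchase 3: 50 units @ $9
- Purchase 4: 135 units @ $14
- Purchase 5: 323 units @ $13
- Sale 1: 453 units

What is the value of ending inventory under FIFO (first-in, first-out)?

Sale 1 (453) [FIFO — oldest first]: 146 @ $6 + 194 @ $8 + 85 @ $9 + 28 @ $9 = $3,445
Ending inventory: 22 @ $9 + 135 @ $14 + 323 @ $13 = $6,287
Check: goods available $9,732 = COGS $3,445 + ending $6,287

Ending inventory = $6,287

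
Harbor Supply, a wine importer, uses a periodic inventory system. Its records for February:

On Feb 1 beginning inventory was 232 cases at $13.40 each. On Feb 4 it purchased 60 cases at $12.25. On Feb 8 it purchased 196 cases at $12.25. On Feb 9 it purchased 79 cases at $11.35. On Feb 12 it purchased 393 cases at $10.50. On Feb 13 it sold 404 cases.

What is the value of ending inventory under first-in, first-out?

Feb 13, 404 sold [FIFO — oldest first]: 232 @ $13.40 + 60 @ $12.25 + 112 @ $12.25 = $5,215.80
Ending inventory: 84 @ $12.25 + 79 @ $11.35 + 393 @ $10.50 = $6,052.15
Check: goods available $11,267.95 = COGS $5,215.80 + ending $6,052.15

Ending inventory = $6,052.15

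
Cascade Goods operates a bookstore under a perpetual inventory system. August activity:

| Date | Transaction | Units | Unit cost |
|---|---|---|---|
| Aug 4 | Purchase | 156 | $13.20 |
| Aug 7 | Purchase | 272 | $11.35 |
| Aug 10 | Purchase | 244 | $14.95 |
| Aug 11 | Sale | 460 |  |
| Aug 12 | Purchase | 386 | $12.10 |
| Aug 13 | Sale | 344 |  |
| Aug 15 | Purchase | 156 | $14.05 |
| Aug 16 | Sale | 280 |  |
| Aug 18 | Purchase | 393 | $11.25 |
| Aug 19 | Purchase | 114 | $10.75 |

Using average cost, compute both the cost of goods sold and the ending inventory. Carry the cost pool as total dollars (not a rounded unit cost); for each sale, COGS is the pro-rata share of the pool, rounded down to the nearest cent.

COGS = $13,958.97; ending inventory = $7,344.38

After Aug 4: 156 on hand, pool $2,059.20 (≈ $13.2000 each)
After Aug 7: 428 on hand, pool $5,146.40 (≈ $12.0243 each)
After Aug 10: 672 on hand, pool $8,794.20 (≈ $13.0866 each)
Aug 11, sell 460: 460/672 × $8,794.20 → $6,019.83
After Aug 12: 598 on hand, pool $7,444.97 (≈ $12.4498 each)
Aug 13, sell 344: 344/598 × $7,444.97 → $4,282.72
After Aug 15: 410 on hand, pool $5,354.05 (≈ $13.0587 each)
Aug 16, sell 280: 280/410 × $5,354.05 → $3,656.42
After Aug 18: 523 on hand, pool $6,118.88 (≈ $11.6996 each)
After Aug 19: 637 on hand, pool $7,344.38 (≈ $11.5296 each)
Total COGS = $6,019.83 + $4,282.72 + $3,656.42 = $13,958.97
Ending inventory (cost pool remaining) = $7,344.38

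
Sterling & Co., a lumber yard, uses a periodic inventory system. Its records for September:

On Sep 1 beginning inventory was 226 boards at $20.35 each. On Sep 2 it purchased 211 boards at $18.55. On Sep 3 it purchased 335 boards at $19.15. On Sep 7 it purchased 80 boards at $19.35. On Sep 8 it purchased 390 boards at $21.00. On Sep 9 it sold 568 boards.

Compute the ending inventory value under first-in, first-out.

Ending inventory = $13,644.60

Sep 9, 568 sold [FIFO — oldest first]: 226 @ $20.35 + 211 @ $18.55 + 131 @ $19.15 = $11,021.80
Ending inventory: 204 @ $19.15 + 80 @ $19.35 + 390 @ $21.00 = $13,644.60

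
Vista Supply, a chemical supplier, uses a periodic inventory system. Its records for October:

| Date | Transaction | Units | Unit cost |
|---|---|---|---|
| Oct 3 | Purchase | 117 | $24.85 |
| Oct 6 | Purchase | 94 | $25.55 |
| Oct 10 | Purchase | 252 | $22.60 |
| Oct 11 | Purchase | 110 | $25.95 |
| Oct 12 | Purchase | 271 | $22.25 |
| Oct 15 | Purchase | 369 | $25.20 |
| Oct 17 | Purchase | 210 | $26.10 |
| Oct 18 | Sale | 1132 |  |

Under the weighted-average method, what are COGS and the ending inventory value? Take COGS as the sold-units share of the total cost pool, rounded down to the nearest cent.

Oct 18, sell 1132: 1132/1423 × $34,668.40 → $27,578.79
Ending inventory (cost pool remaining) = $7,089.61
Check: goods available $34,668.40 = COGS $27,578.79 + ending $7,089.61

COGS = $27,578.79; ending inventory = $7,089.61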